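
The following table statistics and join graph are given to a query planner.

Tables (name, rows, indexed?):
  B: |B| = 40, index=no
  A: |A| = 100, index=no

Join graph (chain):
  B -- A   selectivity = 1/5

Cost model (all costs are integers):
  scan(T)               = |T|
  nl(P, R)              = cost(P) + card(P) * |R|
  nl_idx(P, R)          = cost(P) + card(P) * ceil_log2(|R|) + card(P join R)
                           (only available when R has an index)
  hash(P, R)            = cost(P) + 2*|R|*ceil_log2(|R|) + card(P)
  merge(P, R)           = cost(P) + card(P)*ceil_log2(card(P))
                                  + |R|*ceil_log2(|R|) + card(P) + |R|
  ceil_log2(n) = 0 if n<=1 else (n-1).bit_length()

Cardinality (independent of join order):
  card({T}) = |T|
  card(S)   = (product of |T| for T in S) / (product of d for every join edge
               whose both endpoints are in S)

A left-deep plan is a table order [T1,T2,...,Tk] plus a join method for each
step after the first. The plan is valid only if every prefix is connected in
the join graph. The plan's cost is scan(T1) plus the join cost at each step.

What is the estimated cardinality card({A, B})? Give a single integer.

Tables in S: A(100), B(40)
Edges inside S: B-A(d=5)
numerator = 100 * 40 = 4000
denominator = 5 = 5
card(S) = 4000 / 5 = 800

800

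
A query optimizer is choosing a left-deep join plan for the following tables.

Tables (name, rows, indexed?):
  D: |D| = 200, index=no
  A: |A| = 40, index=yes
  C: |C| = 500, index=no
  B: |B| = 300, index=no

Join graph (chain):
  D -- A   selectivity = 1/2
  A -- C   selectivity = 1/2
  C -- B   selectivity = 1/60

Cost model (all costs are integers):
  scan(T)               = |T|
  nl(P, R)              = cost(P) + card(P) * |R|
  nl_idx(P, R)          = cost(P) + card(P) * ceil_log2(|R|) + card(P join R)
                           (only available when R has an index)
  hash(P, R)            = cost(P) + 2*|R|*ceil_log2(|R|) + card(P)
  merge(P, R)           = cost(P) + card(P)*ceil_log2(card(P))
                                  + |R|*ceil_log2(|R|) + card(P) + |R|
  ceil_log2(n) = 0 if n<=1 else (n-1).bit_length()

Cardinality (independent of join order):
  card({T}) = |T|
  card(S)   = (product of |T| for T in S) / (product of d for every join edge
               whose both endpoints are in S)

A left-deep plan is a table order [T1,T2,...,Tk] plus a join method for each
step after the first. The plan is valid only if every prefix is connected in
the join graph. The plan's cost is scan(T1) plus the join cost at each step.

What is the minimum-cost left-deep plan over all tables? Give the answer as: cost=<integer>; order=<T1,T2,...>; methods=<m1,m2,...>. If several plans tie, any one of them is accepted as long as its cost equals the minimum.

cost=62580; order=C,B,A,D; methods=hash,hash,hash

Selinger DP (subsets sized 1..n):
  {D}: scan cost=200, card=200
  {A}: scan cost=40, card=40
  {C}: scan cost=500, card=500
  {B}: scan cost=300, card=300
  {AD}: card=4000; try (A,hash)→880, (D,merge)→2120, (A,merge)→2280, (D,hash)→3280, (A,nl_idx)→5400, (D,nl)→8040 …(+1); best=880 via (A,hash)
  {AC}: card=10000; try (A,hash)→1480, (C,merge)→5320, (A,merge)→5780, (C,hash)→9080, (A,nl_idx)→13500, (C,nl)→20040 …(+1); best=1480 via (A,hash)
  {BC}: card=2500; try (B,hash)→6400, (C,merge)→8300, (B,merge)→8500, (C,hash)→9600, (C,nl)→150300, (B,nl)→150500; best=6400 via (B,hash)
  {ACD}: card=1000000; try (C,hash)→13880, (D,hash)→14680, (C,merge)→57880, (D,merge)→153280, (C,nl)→2000880, (D,nl)→2001480; best=13880 via (C,hash)
  {ABC}: card=50000; try (A,hash)→9380, (B,hash)→16880, (A,merge)→39180, (A,nl_idx)→71400, (A,nl)→106400, (B,merge)→154480 …(+1); best=9380 via (A,hash)
  {ABCD}: card=5000000; try (D,hash)→62580, (D,merge)→861180, (B,hash)→1019280, (D,nl)→10009380, (B,merge)→21016880, (B,nl)→300013880; best=62580 via (D,hash)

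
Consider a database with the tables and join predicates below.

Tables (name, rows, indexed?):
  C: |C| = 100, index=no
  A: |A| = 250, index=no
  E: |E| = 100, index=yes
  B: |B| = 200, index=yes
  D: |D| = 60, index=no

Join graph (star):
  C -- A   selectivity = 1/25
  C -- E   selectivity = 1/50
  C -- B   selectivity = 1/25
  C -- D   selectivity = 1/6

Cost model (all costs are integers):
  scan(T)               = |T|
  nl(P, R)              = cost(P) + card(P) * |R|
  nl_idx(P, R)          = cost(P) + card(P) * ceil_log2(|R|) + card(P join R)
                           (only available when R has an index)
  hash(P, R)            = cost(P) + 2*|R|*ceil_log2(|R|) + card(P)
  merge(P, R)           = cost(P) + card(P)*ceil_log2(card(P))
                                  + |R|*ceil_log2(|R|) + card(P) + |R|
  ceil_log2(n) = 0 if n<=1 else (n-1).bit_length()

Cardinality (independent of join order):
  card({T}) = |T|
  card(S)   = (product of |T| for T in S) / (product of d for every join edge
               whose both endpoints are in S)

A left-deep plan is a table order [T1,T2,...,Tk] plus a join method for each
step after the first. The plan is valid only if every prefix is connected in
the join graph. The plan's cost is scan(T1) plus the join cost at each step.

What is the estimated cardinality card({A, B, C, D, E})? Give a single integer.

Tables in S: A(250), B(200), C(100), D(60), E(100)
Edges inside S: C-A(d=25), C-E(d=50), C-B(d=25), C-D(d=6)
numerator = 250 * 200 * 100 * 60 * 100 = 30000000000
denominator = 25 * 50 * 25 * 6 = 187500
card(S) = 30000000000 / 187500 = 160000

160000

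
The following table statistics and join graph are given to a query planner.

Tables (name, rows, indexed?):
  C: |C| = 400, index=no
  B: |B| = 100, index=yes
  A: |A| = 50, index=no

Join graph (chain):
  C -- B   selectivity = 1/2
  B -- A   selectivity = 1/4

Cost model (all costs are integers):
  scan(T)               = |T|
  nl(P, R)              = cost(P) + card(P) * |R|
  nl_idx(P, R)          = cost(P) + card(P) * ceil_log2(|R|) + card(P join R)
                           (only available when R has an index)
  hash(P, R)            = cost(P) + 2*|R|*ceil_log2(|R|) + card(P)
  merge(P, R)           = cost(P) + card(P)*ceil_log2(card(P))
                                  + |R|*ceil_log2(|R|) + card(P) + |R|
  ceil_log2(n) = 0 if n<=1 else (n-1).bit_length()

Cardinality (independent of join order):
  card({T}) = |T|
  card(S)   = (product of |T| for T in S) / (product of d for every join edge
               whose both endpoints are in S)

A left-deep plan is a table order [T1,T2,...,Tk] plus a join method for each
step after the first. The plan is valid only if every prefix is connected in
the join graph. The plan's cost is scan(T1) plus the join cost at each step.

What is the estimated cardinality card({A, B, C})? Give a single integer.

Tables in S: A(50), B(100), C(400)
Edges inside S: C-B(d=2), B-A(d=4)
numerator = 50 * 100 * 400 = 2000000
denominator = 2 * 4 = 8
card(S) = 2000000 / 8 = 250000

250000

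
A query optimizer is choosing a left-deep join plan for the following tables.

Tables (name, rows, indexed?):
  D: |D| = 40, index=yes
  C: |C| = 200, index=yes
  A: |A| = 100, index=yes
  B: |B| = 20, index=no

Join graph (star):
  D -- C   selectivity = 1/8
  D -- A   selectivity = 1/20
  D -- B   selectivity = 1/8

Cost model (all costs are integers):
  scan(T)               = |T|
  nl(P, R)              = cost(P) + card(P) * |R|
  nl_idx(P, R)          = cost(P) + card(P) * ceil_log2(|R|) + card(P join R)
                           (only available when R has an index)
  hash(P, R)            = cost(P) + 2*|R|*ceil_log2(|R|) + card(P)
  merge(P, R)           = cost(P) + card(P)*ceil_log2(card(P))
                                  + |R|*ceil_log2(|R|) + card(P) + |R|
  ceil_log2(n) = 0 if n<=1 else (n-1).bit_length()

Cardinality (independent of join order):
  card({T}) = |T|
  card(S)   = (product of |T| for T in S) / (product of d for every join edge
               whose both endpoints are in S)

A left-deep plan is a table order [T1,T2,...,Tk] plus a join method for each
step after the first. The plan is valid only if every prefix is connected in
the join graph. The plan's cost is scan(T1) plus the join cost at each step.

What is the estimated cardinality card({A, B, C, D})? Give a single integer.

12500

Tables in S: A(100), B(20), C(200), D(40)
Edges inside S: D-C(d=8), D-A(d=20), D-B(d=8)
numerator = 100 * 20 * 200 * 40 = 16000000
denominator = 8 * 20 * 8 = 1280
card(S) = 16000000 / 1280 = 12500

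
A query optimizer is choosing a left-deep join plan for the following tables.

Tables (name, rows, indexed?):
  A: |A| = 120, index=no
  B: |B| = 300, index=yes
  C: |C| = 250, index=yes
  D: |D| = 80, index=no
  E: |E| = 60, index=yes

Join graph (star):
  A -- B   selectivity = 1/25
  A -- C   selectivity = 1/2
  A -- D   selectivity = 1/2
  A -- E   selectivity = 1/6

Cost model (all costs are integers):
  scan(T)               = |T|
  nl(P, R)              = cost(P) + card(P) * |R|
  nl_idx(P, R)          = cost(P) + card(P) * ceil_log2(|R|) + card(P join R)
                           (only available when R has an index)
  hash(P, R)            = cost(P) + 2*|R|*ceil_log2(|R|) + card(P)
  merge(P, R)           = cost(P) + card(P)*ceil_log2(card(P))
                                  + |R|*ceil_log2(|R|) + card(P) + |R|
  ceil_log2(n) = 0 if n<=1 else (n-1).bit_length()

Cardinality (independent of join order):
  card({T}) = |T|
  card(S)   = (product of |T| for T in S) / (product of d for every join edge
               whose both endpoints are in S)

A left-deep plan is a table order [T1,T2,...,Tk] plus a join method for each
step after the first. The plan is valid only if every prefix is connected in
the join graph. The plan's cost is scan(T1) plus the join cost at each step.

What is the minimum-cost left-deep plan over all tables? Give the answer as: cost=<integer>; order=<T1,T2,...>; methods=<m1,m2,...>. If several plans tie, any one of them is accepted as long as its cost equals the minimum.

cost=599960; order=B,A,E,D,C; methods=hash,hash,hash,hash

Selinger DP (subsets sized 1..n):
  {A}: scan cost=120, card=120
  {B}: scan cost=300, card=300
  {C}: scan cost=250, card=250
  {D}: scan cost=80, card=80
  {E}: scan cost=60, card=60
  {AB}: card=1440; try (A,hash)→2280, (B,nl_idx)→2640, (B,merge)→4080, (A,merge)→4260, (B,hash)→5640, (B,nl)→36120 …(+1); best=2280 via (A,hash)
  {AC}: card=15000; try (A,hash)→2180, (C,merge)→3330, (A,merge)→3460, (C,hash)→4240, (C,nl_idx)→16080, (C,nl)→30120 …(+1); best=2180 via (A,hash)
  {AD}: card=4800; try (D,hash)→1360, (A,merge)→1680, (D,merge)→1720, (A,hash)→1840, (A,nl)→9680, (D,nl)→9720; best=1360 via (D,hash)
  {AE}: card=1200; try (E,hash)→960, (A,merge)→1440, (E,merge)→1500, (A,hash)→1800, (E,nl_idx)→2040, (A,nl)→7260 …(+1); best=960 via (E,hash)
  {ABC}: card=180000; try (C,hash)→7720, (C,merge)→21810, (B,hash)→22580, (C,nl_idx)→193800, (B,merge)→230180, (B,nl_idx)→317180 …(+2); best=7720 via (C,hash)
  {ABD}: card=57600; try (D,hash)→4840, (B,hash)→11560, (D,merge)→20200, (B,merge)→71560, (B,nl_idx)→102160, (D,nl)→117480 …(+1); best=4840 via (D,hash)
  {ABE}: card=14400; try (E,hash)→4440, (B,hash)→7560, (B,merge)→18360, (E,merge)→19980, (E,nl_idx)→25320, (B,nl_idx)→26160 …(+2); best=4440 via (E,hash)
  {ACD}: card=600000; try (C,hash)→10160, (D,hash)→18300, (C,merge)→70810, (D,merge)→227820, (C,nl_idx)→639760, (C,nl)→1201360 …(+1); best=10160 via (C,hash)
  {ACE}: card=150000; try (C,hash)→6160, (C,merge)→17610, (E,hash)→17900, (C,nl_idx)→160560, (E,merge)→227600, (E,nl_idx)→242180 …(+2); best=6160 via (C,hash)
  {ADE}: card=48000; try (D,hash)→3280, (E,hash)→6880, (D,merge)→16000, (E,merge)→68980, (E,nl_idx)→78160, (D,nl)→96960 …(+1); best=3280 via (D,hash)
  {ABCD}: card=7200000; try (C,hash)→66440, (D,hash)→188840, (B,hash)→615560, (C,merge)→986290, (D,merge)→3428360, (C,nl_idx)→7665640 …(+5); best=66440 via (C,hash)
  {ABCE}: card=1800000; try (C,hash)→22840, (B,hash)→161560, (E,hash)→188440, (C,merge)→222690, (C,nl_idx)→1919640, (B,merge)→2859160 …(+6); best=22840 via (C,hash)
  {ABDE}: card=576000; try (D,hash)→19960, (B,hash)→56680, (E,hash)→63160, (D,merge)→221080, (B,merge)→822280, (E,nl_idx)→926440 …(+5); best=19960 via (D,hash)
  {ACDE}: card=6000000; try (C,hash)→55280, (D,hash)→157280, (E,hash)→610880, (C,merge)→821530, (D,merge)→2856800, (C,nl_idx)→6387280 …(+5); best=55280 via (C,hash)
  {ABCDE}: card=72000000; try (C,hash)→599960, (D,hash)→1823960, (B,hash)→6060680, (E,hash)→7267160, (C,merge)→12118210, (D,merge)→39623480 …(+9); best=599960 via (C,hash)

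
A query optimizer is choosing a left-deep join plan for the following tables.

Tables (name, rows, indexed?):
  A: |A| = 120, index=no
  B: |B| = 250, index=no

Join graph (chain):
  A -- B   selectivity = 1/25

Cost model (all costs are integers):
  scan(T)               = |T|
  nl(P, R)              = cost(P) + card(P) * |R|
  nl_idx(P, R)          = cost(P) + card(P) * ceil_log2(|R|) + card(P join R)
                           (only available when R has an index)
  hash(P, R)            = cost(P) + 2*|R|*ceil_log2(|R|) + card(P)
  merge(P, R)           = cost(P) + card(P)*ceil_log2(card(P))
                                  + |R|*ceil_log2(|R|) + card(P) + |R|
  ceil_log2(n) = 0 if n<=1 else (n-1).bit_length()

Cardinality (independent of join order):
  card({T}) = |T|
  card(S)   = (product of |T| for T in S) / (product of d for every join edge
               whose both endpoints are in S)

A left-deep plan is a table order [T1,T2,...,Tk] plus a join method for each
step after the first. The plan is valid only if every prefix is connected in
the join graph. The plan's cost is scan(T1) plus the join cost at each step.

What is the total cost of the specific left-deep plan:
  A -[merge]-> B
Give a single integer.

step 1: scan A: cost=120, card=120
step 2: join B via merge
    card(P join B) = 120*250/(25) = 1200
    cost = 120 + 120*7 + 250*8 + 120 + 250 = 3330

3330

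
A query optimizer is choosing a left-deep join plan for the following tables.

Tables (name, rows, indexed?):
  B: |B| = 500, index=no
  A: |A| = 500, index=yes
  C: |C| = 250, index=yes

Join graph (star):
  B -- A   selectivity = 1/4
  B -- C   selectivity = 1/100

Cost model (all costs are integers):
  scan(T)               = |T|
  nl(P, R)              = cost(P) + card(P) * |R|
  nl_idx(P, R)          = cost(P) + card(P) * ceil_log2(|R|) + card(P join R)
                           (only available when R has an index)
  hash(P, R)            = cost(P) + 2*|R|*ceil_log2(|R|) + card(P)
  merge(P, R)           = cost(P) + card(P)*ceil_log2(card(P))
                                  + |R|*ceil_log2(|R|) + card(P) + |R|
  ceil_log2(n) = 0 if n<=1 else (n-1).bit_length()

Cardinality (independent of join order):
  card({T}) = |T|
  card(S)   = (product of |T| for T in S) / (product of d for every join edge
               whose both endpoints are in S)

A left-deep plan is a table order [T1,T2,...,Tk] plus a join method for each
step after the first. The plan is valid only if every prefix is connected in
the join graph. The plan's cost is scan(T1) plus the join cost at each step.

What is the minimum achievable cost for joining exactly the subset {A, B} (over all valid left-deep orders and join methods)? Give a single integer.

10000

Selinger DP over subsets of {A,B}:
  {B}: scan cost=500, card=500
  {A}: scan cost=500, card=500
  {AB}: card=62500; try (B,hash)→10000, (A,hash)→10000, (B,merge)→10500, (A,merge)→10500, (A,nl_idx)→67500, (B,nl)→250500 …(+1); best=10000 via (B,hash)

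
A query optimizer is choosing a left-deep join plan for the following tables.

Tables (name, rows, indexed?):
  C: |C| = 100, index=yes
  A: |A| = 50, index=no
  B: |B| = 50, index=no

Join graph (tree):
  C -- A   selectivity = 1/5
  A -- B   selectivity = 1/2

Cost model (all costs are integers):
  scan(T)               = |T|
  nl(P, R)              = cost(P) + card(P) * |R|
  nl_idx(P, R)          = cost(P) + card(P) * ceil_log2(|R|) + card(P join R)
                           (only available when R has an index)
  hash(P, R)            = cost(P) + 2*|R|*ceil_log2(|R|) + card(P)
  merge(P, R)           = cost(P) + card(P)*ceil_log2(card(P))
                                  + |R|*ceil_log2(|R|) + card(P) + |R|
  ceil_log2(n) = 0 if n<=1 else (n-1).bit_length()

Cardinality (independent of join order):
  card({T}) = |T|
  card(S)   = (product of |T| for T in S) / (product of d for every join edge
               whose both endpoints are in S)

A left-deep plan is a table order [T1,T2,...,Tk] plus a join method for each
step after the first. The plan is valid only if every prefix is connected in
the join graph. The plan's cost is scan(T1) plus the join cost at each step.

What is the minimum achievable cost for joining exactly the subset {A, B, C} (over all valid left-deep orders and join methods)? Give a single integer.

2400

Selinger DP over subsets of {A,B,C}:
  {C}: scan cost=100, card=100
  {A}: scan cost=50, card=50
  {B}: scan cost=50, card=50
  {AC}: card=1000; try (A,hash)→800, (C,merge)→1200, (A,merge)→1250, (C,nl_idx)→1400, (C,hash)→1500, (C,nl)→5050 …(+1); best=800 via (A,hash)
  {AB}: card=1250; try (B,hash)→700, (A,hash)→700, (B,merge)→750, (A,merge)→750, (B,nl)→2550, (A,nl)→2550; best=700 via (B,hash)
  {ABC}: card=25000; try (B,hash)→2400, (C,hash)→3350, (B,merge)→12150, (C,merge)→16500, (C,nl_idx)→34450, (B,nl)→50800 …(+1); best=2400 via (B,hash)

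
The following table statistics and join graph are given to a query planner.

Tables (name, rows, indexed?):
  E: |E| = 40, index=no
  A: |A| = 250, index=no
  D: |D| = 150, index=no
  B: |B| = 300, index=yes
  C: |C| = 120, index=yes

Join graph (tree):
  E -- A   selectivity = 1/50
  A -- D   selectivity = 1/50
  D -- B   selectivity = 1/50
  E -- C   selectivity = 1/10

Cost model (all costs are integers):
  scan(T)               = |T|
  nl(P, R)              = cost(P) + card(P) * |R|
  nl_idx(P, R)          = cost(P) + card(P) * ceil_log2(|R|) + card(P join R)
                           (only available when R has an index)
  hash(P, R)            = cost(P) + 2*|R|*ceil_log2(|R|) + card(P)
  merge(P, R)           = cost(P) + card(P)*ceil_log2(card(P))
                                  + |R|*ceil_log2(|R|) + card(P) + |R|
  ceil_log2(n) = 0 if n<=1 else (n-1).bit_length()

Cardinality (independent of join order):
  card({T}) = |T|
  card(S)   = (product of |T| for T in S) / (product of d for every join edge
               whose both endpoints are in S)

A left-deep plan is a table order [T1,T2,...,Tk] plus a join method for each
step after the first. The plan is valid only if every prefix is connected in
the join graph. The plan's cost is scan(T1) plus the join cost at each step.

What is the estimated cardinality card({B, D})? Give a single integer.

Tables in S: B(300), D(150)
Edges inside S: D-B(d=50)
numerator = 300 * 150 = 45000
denominator = 50 = 50
card(S) = 45000 / 50 = 900

900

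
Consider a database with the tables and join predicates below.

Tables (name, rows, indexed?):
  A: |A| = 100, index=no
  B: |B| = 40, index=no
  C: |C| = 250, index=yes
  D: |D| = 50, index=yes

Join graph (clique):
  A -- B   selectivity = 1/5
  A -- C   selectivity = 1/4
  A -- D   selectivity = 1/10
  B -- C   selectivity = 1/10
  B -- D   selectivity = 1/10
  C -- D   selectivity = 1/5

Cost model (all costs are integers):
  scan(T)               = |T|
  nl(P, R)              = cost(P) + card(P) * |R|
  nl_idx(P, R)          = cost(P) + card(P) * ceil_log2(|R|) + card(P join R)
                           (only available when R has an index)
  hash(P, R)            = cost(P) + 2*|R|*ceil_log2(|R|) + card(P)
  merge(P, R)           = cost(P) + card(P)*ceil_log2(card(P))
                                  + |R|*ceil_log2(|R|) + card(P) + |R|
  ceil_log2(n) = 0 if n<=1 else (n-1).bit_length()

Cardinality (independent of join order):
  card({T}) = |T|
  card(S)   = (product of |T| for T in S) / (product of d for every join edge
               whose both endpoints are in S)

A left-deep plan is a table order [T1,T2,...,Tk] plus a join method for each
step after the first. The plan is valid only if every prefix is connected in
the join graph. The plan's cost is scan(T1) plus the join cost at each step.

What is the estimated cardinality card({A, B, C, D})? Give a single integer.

Tables in S: A(100), B(40), C(250), D(50)
Edges inside S: A-B(d=5), A-C(d=4), A-D(d=10), B-C(d=10), B-D(d=10), C-D(d=5)
numerator = 100 * 40 * 250 * 50 = 50000000
denominator = 5 * 4 * 10 * 10 * 10 * 5 = 100000
card(S) = 50000000 / 100000 = 500

500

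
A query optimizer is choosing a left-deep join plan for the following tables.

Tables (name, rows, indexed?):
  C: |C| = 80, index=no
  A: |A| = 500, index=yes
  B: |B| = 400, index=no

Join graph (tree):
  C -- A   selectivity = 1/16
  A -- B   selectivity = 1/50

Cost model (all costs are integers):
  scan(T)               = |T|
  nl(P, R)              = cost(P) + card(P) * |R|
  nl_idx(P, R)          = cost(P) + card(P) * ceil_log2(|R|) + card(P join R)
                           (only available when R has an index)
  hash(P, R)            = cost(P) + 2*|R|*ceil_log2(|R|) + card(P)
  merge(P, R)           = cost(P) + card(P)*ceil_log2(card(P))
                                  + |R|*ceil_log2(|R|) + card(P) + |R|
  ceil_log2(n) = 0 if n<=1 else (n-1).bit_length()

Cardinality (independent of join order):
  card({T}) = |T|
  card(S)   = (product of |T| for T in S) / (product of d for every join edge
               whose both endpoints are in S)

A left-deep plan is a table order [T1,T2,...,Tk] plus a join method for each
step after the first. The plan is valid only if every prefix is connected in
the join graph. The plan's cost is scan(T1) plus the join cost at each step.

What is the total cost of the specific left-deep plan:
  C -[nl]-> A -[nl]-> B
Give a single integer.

step 1: scan C: cost=80, card=80
step 2: join A via nl
    card(P join A) = 80*500/(16) = 2500
    cost = 80 + 80*500 = 40080
step 3: join B via nl
    card(P join B) = 2500*400/(50) = 20000
    cost = 40080 + 2500*400 = 1040080

1040080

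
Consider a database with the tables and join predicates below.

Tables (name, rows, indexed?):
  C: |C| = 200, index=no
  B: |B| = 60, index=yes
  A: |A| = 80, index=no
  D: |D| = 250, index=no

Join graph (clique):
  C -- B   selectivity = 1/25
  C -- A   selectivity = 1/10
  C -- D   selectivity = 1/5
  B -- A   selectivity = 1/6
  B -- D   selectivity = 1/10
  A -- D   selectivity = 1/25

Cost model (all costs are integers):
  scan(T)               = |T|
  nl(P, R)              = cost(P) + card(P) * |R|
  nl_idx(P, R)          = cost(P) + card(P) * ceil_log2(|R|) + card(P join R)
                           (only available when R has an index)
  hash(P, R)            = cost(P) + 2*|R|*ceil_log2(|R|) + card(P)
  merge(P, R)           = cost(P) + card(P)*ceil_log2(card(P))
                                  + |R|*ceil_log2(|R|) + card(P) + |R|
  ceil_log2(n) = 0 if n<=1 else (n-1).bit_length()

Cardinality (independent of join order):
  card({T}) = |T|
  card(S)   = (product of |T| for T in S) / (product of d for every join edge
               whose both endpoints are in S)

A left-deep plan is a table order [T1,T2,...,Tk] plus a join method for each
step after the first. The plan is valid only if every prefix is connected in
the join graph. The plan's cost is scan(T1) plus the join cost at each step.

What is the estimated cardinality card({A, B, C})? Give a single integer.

640

Tables in S: A(80), B(60), C(200)
Edges inside S: C-B(d=25), C-A(d=10), B-A(d=6)
numerator = 80 * 60 * 200 = 960000
denominator = 25 * 10 * 6 = 1500
card(S) = 960000 / 1500 = 640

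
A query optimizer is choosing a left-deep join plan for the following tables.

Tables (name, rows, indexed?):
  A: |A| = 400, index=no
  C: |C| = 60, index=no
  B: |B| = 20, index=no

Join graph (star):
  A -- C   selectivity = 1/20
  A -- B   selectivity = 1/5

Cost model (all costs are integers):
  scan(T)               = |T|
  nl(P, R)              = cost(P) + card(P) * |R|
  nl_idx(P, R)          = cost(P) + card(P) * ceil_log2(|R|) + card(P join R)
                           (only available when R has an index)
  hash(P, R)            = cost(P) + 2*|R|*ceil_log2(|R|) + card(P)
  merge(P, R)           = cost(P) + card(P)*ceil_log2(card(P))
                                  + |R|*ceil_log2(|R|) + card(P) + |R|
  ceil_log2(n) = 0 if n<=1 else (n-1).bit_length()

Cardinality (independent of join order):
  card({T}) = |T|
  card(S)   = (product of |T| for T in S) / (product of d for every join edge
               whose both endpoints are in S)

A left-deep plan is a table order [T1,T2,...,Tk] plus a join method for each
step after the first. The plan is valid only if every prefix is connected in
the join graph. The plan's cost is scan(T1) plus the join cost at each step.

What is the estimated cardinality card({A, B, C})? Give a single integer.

Tables in S: A(400), B(20), C(60)
Edges inside S: A-C(d=20), A-B(d=5)
numerator = 400 * 20 * 60 = 480000
denominator = 20 * 5 = 100
card(S) = 480000 / 100 = 4800

4800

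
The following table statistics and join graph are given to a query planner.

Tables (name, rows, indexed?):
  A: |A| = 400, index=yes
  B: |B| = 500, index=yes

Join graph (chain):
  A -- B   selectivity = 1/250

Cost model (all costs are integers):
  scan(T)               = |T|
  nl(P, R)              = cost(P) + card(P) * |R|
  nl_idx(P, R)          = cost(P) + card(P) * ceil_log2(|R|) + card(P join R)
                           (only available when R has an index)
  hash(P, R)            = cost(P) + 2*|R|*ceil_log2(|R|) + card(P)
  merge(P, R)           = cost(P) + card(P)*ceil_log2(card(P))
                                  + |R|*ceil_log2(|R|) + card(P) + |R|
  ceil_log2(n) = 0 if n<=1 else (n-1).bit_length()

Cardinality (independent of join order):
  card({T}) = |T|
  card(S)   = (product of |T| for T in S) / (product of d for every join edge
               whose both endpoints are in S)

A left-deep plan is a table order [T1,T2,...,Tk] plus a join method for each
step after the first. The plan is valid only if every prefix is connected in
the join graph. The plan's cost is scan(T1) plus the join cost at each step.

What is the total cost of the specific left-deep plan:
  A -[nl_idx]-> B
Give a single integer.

4800

step 1: scan A: cost=400, card=400
step 2: join B via nl_idx
    card(P join B) = 400*500/(250) = 800
    cost = 400 + 400*9 + 800 = 4800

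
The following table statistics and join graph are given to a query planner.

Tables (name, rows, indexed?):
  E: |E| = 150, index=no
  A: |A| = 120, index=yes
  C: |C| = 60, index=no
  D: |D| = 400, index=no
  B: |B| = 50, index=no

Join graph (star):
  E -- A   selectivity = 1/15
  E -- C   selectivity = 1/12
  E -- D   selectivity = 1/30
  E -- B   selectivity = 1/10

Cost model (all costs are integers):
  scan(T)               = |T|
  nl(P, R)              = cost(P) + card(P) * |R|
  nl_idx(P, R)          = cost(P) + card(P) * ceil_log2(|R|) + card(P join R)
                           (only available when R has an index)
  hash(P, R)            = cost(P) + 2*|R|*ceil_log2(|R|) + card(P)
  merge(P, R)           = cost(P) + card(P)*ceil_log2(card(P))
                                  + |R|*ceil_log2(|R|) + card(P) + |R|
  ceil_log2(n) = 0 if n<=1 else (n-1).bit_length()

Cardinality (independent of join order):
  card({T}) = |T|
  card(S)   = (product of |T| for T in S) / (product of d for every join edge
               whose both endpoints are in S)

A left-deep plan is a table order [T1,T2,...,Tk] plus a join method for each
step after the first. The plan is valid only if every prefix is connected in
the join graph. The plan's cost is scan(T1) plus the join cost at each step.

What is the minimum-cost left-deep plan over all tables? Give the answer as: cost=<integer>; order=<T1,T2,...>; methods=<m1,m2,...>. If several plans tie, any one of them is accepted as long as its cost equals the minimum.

Selinger DP (subsets sized 1..n):
  {E}: scan cost=150, card=150
  {A}: scan cost=120, card=120
  {C}: scan cost=60, card=60
  {D}: scan cost=400, card=400
  {B}: scan cost=50, card=50
  {AE}: card=1200; try (A,hash)→1980, (A,nl_idx)→2400, (E,merge)→2430, (A,merge)→2460, (E,hash)→2640, (E,nl)→18120 …(+1); best=1980 via (A,hash)
  {CE}: card=750; try (C,hash)→1020, (E,merge)→1830, (C,merge)→1920, (E,hash)→2520, (E,nl)→9060, (C,nl)→9150; best=1020 via (C,hash)
  {DE}: card=2000; try (E,hash)→3200, (D,merge)→5500, (E,merge)→5750, (D,hash)→7500, (D,nl)→60150, (E,nl)→60400; best=3200 via (E,hash)
  {BE}: card=750; try (B,hash)→900, (E,merge)→1750, (B,merge)→1850, (E,hash)→2500, (E,nl)→7550, (B,nl)→7650; best=900 via (B,hash)
  {ACE}: card=6000; try (A,hash)→3450, (C,hash)→3900, (A,merge)→10230, (A,nl_idx)→12270, (C,merge)→16800, (C,nl)→73980 …(+1); best=3450 via (A,hash)
  {ADE}: card=16000; try (A,hash)→6880, (D,hash)→10380, (D,merge)→20380, (A,merge)→28160, (A,nl_idx)→33200, (A,nl)→243200 …(+1); best=6880 via (A,hash)
  {ABE}: card=6000; try (A,hash)→3330, (B,hash)→3780, (A,merge)→10110, (A,nl_idx)→12150, (B,merge)→16730, (B,nl)→61980 …(+1); best=3330 via (A,hash)
  {CDE}: card=10000; try (C,hash)→5920, (D,hash)→8970, (D,merge)→13270, (C,merge)→27620, (C,nl)→123200, (D,nl)→301020; best=5920 via (C,hash)
  {BCE}: card=3750; try (C,hash)→2370, (B,hash)→2370, (C,merge)→9570, (B,merge)→9620, (B,nl)→38520, (C,nl)→45900; best=2370 via (C,hash)
  {BDE}: card=10000; try (B,hash)→5800, (D,hash)→8850, (D,merge)→13150, (B,merge)→27550, (B,nl)→103200, (D,nl)→300900; best=5800 via (B,hash)
  {ACDE}: card=80000; try (D,hash)→16650, (A,hash)→17600, (C,hash)→23600, (D,merge)→91450, (A,nl_idx)→155920, (A,merge)→156880 …(+4); best=16650 via (D,hash)
  {ABCE}: card=30000; try (A,hash)→7800, (C,hash)→10050, (B,hash)→10050, (A,merge)→52080, (A,nl_idx)→58620, (C,merge)→87750 …(+4); best=7800 via (A,hash)
  {ABDE}: card=80000; try (D,hash)→16530, (A,hash)→17480, (B,hash)→23480, (D,merge)→91330, (A,nl_idx)→155800, (A,merge)→156760 …(+4); best=16530 via (D,hash)
  {BCDE}: card=50000; try (D,hash)→13320, (C,hash)→16520, (B,hash)→16520, (D,merge)→55120, (C,merge)→156220, (B,merge)→156270 …(+3); best=13320 via (D,hash)
  {ABCDE}: card=400000; try (D,hash)→45000, (A,hash)→65000, (C,hash)→97250, (B,hash)→97250, (D,merge)→491800, (A,nl_idx)→763320 …(+7); best=45000 via (D,hash)

cost=45000; order=E,B,C,A,D; methods=hash,hash,hash,hash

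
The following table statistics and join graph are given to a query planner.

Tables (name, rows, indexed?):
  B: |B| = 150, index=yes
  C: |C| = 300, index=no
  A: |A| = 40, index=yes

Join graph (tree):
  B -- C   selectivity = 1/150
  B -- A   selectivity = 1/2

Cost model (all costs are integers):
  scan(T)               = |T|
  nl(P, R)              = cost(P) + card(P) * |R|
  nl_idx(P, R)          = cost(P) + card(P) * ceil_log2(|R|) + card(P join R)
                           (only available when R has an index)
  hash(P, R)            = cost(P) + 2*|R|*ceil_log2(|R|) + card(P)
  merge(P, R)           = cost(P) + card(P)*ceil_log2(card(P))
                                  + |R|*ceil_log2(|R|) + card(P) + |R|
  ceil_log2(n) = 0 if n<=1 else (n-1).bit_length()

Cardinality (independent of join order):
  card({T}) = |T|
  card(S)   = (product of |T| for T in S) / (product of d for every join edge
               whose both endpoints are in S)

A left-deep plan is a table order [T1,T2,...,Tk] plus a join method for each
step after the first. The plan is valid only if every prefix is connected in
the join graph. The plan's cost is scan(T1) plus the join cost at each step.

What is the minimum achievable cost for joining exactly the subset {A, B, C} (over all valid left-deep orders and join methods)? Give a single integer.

3780

Selinger DP over subsets of {A,B,C}:
  {B}: scan cost=150, card=150
  {C}: scan cost=300, card=300
  {A}: scan cost=40, card=40
  {BC}: card=300; try (B,hash)→3000, (B,nl_idx)→3000, (C,merge)→4500, (B,merge)→4650, (C,hash)→5700, (C,nl)→45150 …(+1); best=3000 via (B,hash)
  {AB}: card=3000; try (A,hash)→780, (B,merge)→1670, (A,merge)→1780, (B,hash)→2480, (B,nl_idx)→3360, (A,nl_idx)→4050 …(+2); best=780 via (A,hash)
  {ABC}: card=6000; try (A,hash)→3780, (A,merge)→6280, (C,hash)→9180, (A,nl_idx)→10800, (A,nl)→15000, (C,merge)→42780 …(+1); best=3780 via (A,hash)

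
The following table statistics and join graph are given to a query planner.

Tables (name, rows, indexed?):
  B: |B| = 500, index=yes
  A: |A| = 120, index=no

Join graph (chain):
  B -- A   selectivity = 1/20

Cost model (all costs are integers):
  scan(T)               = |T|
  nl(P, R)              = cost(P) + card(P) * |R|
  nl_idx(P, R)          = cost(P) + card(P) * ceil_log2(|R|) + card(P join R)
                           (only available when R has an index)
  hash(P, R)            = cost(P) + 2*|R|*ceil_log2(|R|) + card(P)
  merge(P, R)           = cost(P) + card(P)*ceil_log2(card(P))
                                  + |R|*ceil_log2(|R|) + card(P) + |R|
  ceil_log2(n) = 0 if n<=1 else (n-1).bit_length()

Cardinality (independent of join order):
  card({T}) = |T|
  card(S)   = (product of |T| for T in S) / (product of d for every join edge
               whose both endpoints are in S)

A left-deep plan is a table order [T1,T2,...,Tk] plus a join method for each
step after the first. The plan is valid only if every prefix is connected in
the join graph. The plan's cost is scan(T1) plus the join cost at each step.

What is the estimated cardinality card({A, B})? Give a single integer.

Tables in S: A(120), B(500)
Edges inside S: B-A(d=20)
numerator = 120 * 500 = 60000
denominator = 20 = 20
card(S) = 60000 / 20 = 3000

3000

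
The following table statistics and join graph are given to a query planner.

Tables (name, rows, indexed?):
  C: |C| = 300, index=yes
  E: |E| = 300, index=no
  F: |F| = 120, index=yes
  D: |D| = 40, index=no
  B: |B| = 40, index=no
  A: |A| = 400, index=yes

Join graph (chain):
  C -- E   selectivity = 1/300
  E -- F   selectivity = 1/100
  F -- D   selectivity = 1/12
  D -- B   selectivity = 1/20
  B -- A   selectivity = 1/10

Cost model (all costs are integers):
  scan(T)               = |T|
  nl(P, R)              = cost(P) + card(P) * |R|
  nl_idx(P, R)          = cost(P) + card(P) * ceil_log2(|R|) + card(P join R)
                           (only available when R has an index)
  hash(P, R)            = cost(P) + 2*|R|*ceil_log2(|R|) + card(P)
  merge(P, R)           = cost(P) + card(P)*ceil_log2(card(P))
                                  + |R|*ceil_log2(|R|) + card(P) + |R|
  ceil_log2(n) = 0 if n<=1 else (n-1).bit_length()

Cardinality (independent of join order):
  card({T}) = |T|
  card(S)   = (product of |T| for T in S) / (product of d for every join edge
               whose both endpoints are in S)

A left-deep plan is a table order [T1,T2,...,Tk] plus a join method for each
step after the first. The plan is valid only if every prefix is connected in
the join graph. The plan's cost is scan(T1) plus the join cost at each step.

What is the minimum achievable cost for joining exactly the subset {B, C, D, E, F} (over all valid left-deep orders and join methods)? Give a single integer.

7800

Selinger DP over subsets of {B,C,D,E,F}:
  {C}: scan cost=300, card=300
  {E}: scan cost=300, card=300
  {F}: scan cost=120, card=120
  {D}: scan cost=40, card=40
  {B}: scan cost=40, card=40
  {CE}: card=300; try (C,nl_idx)→3300, (E,hash)→6000, (C,hash)→6000, (E,merge)→6300, (C,merge)→6300, (E,nl)→90300 …(+1); best=3300 via (C,nl_idx)
  {EF}: card=360; try (F,hash)→2280, (F,nl_idx)→2760, (E,merge)→4080, (F,merge)→4260, (E,hash)→5640, (E,nl)→36120 …(+1); best=2280 via (F,hash)
  {DF}: card=400; try (F,nl_idx)→720, (D,hash)→720, (F,merge)→1280, (D,merge)→1360, (F,hash)→1760, (F,nl)→4840 …(+1); best=720 via (F,nl_idx)
  {BD}: card=80; try (D,hash)→560, (B,hash)→560, (D,merge)→600, (B,merge)→600, (D,nl)→1640, (B,nl)→1640; best=560 via (D,hash)
  {CEF}: card=360; try (F,hash)→5280, (F,nl_idx)→5760, (C,nl_idx)→5880, (F,merge)→7260, (C,hash)→8040, (C,merge)→8880 …(+2); best=5280 via (F,hash)
  {DEF}: card=1200; try (D,hash)→3120, (D,merge)→6160, (E,hash)→6520, (E,merge)→7720, (D,nl)→16680, (E,nl)→120720; best=3120 via (D,hash)
  {BDF}: card=800; try (B,hash)→1600, (F,nl_idx)→1920, (F,merge)→2160, (F,hash)→2320, (B,merge)→5000, (F,nl)→10160 …(+1); best=1600 via (B,hash)
  {CDEF}: card=1200; try (D,hash)→6120, (D,merge)→9160, (C,hash)→9720, (C,nl_idx)→15120, (D,nl)→19680, (C,merge)→20520 …(+1); best=6120 via (D,hash)
  {BDEF}: card=2400; try (B,hash)→4800, (E,hash)→7800, (E,merge)→13400, (B,merge)→17800, (B,nl)→51120, (E,nl)→241600; best=4800 via (B,hash)
  {BCDEF}: card=2400; try (B,hash)→7800, (C,hash)→12600, (B,merge)→20800, (C,nl_idx)→28800, (C,merge)→39000, (B,nl)→54120 …(+1); best=7800 via (B,hash)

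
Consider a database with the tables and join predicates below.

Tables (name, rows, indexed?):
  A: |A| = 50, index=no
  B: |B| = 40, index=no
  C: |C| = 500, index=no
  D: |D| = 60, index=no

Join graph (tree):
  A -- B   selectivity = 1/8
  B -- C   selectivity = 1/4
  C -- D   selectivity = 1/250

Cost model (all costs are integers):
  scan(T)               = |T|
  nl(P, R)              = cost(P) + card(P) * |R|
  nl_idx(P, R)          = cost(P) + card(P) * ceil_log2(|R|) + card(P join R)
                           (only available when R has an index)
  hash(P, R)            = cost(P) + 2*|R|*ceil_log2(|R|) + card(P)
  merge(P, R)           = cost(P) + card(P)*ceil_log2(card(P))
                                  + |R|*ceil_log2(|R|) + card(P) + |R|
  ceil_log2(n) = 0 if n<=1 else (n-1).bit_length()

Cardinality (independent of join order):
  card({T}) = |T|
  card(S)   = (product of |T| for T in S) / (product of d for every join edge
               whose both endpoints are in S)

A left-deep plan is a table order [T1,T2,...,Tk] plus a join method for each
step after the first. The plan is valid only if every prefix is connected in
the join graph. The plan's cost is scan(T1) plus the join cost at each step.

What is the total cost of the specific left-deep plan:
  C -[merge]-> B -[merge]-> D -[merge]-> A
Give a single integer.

step 1: scan C: cost=500, card=500
step 2: join B via merge
    card(P join B) = 500*40/(4) = 5000
    cost = 500 + 500*9 + 40*6 + 500 + 40 = 5780
step 3: join D via merge
    card(P join D) = 5000*60/(250) = 1200
    cost = 5780 + 5000*13 + 60*6 + 5000 + 60 = 76200
step 4: join A via merge
    card(P join A) = 1200*50/(8) = 7500
    cost = 76200 + 1200*11 + 50*6 + 1200 + 50 = 90950

90950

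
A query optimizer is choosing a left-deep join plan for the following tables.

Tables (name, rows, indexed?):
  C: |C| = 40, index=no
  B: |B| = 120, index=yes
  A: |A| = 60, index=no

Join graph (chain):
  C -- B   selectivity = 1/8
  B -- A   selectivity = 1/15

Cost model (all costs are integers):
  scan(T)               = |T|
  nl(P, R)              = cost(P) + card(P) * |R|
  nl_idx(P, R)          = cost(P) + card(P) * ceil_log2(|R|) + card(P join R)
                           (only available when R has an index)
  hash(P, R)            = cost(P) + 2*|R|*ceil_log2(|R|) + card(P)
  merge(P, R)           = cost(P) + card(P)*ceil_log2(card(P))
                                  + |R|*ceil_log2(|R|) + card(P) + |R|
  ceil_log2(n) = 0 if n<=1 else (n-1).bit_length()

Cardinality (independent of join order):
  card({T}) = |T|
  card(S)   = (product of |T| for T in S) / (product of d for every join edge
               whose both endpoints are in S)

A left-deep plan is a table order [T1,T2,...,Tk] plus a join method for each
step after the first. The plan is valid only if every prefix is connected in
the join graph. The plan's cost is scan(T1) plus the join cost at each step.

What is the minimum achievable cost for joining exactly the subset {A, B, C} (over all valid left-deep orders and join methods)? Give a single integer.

Selinger DP over subsets of {A,B,C}:
  {C}: scan cost=40, card=40
  {B}: scan cost=120, card=120
  {A}: scan cost=60, card=60
  {BC}: card=600; try (C,hash)→720, (B,nl_idx)→920, (B,merge)→1280, (C,merge)→1360, (B,hash)→1760, (B,nl)→4840 …(+1); best=720 via (C,hash)
  {AB}: card=480; try (B,nl_idx)→960, (A,hash)→960, (B,merge)→1440, (A,merge)→1500, (B,hash)→1800, (B,nl)→7260 …(+1); best=960 via (B,nl_idx)
  {ABC}: card=2400; try (C,hash)→1920, (A,hash)→2040, (C,merge)→6040, (A,merge)→7740, (C,nl)→20160, (A,nl)→36720; best=1920 via (C,hash)

1920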